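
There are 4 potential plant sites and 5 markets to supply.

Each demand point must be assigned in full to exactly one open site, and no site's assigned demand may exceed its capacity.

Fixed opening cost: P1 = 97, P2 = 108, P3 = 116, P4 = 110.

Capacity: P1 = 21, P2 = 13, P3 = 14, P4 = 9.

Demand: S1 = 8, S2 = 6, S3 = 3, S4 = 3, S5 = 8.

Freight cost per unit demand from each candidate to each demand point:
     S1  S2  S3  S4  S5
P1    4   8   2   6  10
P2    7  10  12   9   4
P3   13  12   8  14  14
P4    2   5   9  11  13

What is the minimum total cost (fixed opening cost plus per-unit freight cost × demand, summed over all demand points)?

Open {P1, P2}; cheapest assignment that respects the capacities:
  P1 (cap 21, load 20): S1, S2, S3, S4 — cost 8×4 + 6×8 + 3×2 + 3×6 = 104
  P2 (cap 13, load 8): S5 — cost 8×4 = 32
  Shipping 136, fixed 205 → total 341.
  Any other capacity-feasible assignment to {P1, P2} ships for at least 136.
Compare {P1, P4}: its best feasible assignment gives total 375.
Compare {P1, P3}: its best feasible assignment gives total 429.
Every other set of open sites that can feasibly serve all demand totals ≥ 375 even under its best assignment. Minimum: 341.

341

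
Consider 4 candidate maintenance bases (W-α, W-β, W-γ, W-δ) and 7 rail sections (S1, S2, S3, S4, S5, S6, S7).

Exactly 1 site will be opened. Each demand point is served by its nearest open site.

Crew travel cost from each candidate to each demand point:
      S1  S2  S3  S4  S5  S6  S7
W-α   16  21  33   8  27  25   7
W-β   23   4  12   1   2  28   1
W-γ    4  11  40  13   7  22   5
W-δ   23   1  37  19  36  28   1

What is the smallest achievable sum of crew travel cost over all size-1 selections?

71

Open {W-β}.
  S1→W-β 23, S2→W-β 4, S3→W-β 12, S4→W-β 1, S5→W-β 2, S6→W-β 28, S7→W-β 1  ⇒ total 71.
Compare {W-γ}: total 102.
Compare {W-α}: total 137.
No size-1 selection does better; minimum is 71.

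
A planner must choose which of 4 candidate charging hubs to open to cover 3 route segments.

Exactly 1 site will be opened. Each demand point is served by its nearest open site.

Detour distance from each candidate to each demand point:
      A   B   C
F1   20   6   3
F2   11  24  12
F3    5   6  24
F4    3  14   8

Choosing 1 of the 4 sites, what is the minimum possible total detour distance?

25

Open {F4}.
  A→F4 3, B→F4 14, C→F4 8  ⇒ total 25.
Compare {F1}: total 29.
Compare {F3}: total 35.
No size-1 selection does better; minimum is 25.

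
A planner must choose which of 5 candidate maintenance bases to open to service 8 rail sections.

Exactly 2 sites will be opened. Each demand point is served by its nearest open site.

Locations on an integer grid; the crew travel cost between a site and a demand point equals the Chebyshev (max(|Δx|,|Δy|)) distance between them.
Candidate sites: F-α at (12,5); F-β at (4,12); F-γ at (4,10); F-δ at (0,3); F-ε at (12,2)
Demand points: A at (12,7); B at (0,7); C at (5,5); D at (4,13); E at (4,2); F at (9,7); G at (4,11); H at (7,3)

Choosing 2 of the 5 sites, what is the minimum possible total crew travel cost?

Open {F-α, F-γ}.
  A→F-α 2, B→F-γ 4, C→F-γ 5, D→F-γ 3, E→F-α 8, F→F-α 3, G→F-γ 1, H→F-α 5  ⇒ total 31.
Compare {F-α, F-β}: total 32.
Compare {F-β, F-δ}: total 35.
No size-2 selection does better; minimum is 31.

31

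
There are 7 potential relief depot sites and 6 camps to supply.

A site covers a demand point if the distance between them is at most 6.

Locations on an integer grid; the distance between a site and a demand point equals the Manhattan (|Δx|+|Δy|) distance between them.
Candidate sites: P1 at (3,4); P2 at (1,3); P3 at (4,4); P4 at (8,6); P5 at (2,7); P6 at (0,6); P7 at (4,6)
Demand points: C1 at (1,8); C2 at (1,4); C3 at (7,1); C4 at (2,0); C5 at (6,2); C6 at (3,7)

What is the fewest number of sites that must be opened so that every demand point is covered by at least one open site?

Coverage sets (demand points within 6 of each site):
  P1: {C1, C2, C4, C5, C6}
  P2: {C1, C2, C4, C5, C6}
  P3: {C2, C3, C4, C5, C6}
  P4: {C3, C5, C6}
  P5: {C1, C2, C6}
  P6: {C1, C2, C6}
  P7: {C1, C2, C5, C6}
No single site covers all 6 demand points.
But {P1, P3} covers everything, so the minimum is 2.

2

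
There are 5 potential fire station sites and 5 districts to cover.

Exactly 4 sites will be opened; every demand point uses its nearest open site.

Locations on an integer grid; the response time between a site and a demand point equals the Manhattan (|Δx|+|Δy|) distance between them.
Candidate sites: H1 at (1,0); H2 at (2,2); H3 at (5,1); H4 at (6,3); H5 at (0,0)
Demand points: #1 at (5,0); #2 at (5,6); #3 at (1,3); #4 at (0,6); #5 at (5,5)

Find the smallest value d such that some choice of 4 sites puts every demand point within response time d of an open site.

6

Open {H1, H2, H3, H4}.
  Farthest demand point is #4 at response time 6 (to H2); all others are ≤ 6.
With {H1, H2, H3, H5} the worst case is 6.
With {H1, H2, H4, H5} the worst case is 6.
No size-4 selection achieves below 6.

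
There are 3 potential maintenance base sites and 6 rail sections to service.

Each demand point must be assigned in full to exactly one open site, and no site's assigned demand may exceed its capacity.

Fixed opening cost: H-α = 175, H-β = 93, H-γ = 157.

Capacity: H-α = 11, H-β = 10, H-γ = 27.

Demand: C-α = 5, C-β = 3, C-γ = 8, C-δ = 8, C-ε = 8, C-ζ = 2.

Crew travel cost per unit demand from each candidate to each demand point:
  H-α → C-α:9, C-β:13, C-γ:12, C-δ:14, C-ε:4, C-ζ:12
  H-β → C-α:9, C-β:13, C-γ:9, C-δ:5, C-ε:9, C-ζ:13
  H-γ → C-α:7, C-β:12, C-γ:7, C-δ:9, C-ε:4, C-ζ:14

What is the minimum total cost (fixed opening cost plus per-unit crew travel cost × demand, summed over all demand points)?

Open {H-β, H-γ}; cheapest assignment that respects the capacities:
  H-β (cap 10, load 10): C-δ, C-ζ — cost 8×5 + 2×13 = 66
  H-γ (cap 27, load 24): C-α, C-β, C-γ, C-ε — cost 5×7 + 3×12 + 8×7 + 8×4 = 159
  Shipping 225, fixed 250 → total 475.
  Any other capacity-feasible assignment to {H-β, H-γ} ships for at least 225.
Compare {H-α, H-γ}: its best feasible assignment gives total 587.
Compare {H-α, H-β, H-γ}: its best feasible assignment gives total 648.
Every other set of open sites that can feasibly serve all demand totals ≥ 587 even under its best assignment. Minimum: 475.

475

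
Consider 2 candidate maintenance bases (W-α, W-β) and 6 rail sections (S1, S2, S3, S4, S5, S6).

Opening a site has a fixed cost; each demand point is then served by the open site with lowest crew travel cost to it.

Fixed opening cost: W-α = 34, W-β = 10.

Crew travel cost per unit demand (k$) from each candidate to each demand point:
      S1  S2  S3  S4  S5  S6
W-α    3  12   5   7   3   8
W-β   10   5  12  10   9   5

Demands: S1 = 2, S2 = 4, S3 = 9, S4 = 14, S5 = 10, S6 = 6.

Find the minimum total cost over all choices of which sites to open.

273

Open {W-α, W-β}: assign each demand point to its cheapest open site.
  S1→W-α 2×3=6, S2→W-β 4×5=20, S3→W-α 9×5=45, S4→W-α 14×7=98, S5→W-α 10×3=30, S6→W-β 6×5=30
  crew travel cost 229, fixed 44 → total 273.
Compare {W-α}: crew travel cost 275 + fixed 34 = 309.
Compare {W-β}: crew travel cost 408 + fixed 10 = 418.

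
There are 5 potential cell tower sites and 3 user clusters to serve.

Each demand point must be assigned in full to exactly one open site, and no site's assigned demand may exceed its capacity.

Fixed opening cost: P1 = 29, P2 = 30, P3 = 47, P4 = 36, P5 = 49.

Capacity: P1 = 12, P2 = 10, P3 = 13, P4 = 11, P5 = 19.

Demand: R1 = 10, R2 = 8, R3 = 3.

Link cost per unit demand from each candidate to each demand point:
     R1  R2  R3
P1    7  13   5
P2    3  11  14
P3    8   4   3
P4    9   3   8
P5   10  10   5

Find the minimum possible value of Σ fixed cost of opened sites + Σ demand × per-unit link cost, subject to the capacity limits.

144

Open {P2, P4}; cheapest assignment that respects the capacities:
  P2 (cap 10, load 10): R1 — cost 10×3 = 30
  P4 (cap 11, load 11): R2, R3 — cost 8×3 + 3×8 = 48
  Shipping 78, fixed 66 → total 144.
  Any other capacity-feasible assignment to {P2, P4} ships for at least 78.
Compare {P2, P3}: its best feasible assignment gives total 148.
Compare {P1, P2, P4}: its best feasible assignment gives total 164.
Every other set of open sites that can feasibly serve all demand totals ≥ 148 even under its best assignment. Minimum: 144.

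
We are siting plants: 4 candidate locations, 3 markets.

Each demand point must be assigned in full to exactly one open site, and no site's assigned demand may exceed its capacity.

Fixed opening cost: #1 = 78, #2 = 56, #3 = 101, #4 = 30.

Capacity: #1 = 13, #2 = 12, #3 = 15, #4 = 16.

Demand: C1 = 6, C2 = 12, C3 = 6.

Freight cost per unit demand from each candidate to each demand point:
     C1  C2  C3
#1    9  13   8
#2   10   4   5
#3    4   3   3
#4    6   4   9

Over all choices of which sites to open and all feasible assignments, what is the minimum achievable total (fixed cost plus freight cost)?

221

Open {#3, #4}; cheapest assignment that respects the capacities:
  #3 (cap 15, load 12): C1, C3 — cost 6×4 + 6×3 = 42
  #4 (cap 16, load 12): C2 — cost 12×4 = 48
  Shipping 90, fixed 131 → total 221.
  Any other capacity-feasible assignment to {#3, #4} ships for at least 90.
Compare {#2, #4}: its best feasible assignment gives total 224.
Compare {#2, #3}: its best feasible assignment gives total 247.
Every other set of open sites that can feasibly serve all demand totals ≥ 224 even under its best assignment. Minimum: 221.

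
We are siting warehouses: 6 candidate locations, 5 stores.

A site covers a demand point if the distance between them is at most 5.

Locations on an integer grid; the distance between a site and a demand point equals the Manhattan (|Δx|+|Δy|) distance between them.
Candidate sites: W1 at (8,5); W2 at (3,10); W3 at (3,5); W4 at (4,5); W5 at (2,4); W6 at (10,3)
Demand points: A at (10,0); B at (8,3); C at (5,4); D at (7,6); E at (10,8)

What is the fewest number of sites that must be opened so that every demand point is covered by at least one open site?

2

Coverage sets (demand points within 5 of each site):
  W1: {B, C, D, E}
  W2: {}
  W3: {C, D}
  W4: {C, D}
  W5: {C}
  W6: {A, B, E}
No single site covers all 5 demand points.
But {W1, W6} covers everything, so the minimum is 2.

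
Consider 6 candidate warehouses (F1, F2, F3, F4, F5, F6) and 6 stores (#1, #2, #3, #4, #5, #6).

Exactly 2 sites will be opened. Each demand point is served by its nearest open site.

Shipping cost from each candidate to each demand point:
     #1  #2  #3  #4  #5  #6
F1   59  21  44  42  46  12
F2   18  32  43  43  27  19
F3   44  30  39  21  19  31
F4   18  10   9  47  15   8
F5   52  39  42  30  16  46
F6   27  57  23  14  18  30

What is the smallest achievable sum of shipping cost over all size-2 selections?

74

Open {F4, F6}.
  #1→F4 18, #2→F4 10, #3→F4 9, #4→F6 14, #5→F4 15, #6→F4 8  ⇒ total 74.
Compare {F3, F4}: total 81.
Compare {F4, F5}: total 90.
No size-2 selection does better; minimum is 74.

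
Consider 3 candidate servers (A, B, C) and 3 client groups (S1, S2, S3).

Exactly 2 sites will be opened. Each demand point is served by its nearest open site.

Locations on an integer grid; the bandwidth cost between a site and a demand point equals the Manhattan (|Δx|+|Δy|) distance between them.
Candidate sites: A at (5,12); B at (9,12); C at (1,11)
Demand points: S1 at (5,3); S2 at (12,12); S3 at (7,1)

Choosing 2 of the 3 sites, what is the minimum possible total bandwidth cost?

25

Open {A, B}.
  S1→A 9, S2→B 3, S3→A 13  ⇒ total 25.
Compare {B, C}: total 28.
Compare {A, C}: total 29.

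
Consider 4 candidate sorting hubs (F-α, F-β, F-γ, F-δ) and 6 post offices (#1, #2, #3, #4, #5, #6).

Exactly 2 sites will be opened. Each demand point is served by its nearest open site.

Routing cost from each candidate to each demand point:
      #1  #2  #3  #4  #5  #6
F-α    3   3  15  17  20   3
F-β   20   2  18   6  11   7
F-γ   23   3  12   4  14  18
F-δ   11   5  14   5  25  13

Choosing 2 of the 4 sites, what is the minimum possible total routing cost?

39

Open {F-α, F-γ}.
  #1→F-α 3, #2→F-α 3, #3→F-γ 12, #4→F-γ 4, #5→F-γ 14, #6→F-α 3  ⇒ total 39.
Compare {F-α, F-β}: total 40.
Compare {F-α, F-δ}: total 48.
No size-2 selection does better; minimum is 39.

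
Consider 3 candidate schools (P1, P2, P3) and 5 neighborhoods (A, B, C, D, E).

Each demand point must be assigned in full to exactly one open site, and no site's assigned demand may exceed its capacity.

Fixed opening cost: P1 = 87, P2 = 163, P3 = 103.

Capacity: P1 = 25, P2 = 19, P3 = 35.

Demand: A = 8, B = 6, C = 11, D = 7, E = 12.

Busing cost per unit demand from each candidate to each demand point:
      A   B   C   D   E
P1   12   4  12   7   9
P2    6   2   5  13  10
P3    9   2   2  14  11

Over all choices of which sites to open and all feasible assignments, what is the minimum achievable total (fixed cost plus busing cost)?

Open {P1, P3}; cheapest assignment that respects the capacities:
  P1 (cap 25, load 19): D, E — cost 7×7 + 12×9 = 157
  P3 (cap 35, load 25): A, B, C — cost 8×9 + 6×2 + 11×2 = 106
  Shipping 263, fixed 190 → total 453.
  Any other capacity-feasible assignment to {P1, P3} ships for at least 263.
Compare {P1, P2}: its best feasible assignment gives total 534.
Compare {P2, P3}: its best feasible assignment gives total 571.
Every other set of open sites that can feasibly serve all demand totals ≥ 534 even under its best assignment. Minimum: 453.

453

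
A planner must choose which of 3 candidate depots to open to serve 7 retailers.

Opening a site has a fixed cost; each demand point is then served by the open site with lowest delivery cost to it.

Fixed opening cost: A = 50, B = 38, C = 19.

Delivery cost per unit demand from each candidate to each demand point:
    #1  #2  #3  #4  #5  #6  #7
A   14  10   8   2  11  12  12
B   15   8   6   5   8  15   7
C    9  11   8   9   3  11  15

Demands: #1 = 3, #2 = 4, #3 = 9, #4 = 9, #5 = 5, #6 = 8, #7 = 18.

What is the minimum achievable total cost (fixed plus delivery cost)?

Open {B, C}: assign each demand point to its cheapest open site.
  #1→C 3×9=27, #2→B 4×8=32, #3→B 9×6=54, #4→B 9×5=45, #5→C 5×3=15, #6→C 8×11=88, #7→B 18×7=126
  delivery cost 387, fixed 57 → total 444.
Compare {A, B, C}: delivery cost 360 + fixed 107 = 467.
Compare {A, B}: delivery cost 408 + fixed 88 = 496.
Compare {B}: delivery cost 462 + fixed 38 = 500.
All other subsets cost ≥ 467. Minimum total cost: 444.

444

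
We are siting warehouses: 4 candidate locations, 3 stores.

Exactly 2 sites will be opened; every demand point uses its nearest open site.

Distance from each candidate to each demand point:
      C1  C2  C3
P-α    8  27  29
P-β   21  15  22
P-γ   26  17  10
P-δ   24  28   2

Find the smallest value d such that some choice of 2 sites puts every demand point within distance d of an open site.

Open {P-α, P-γ}.
  Farthest demand point is C2 at distance 17 (to P-γ); all others are ≤ 17.
With {P-β, P-γ} the worst case is 21.
With {P-β, P-δ} the worst case is 21.
No size-2 selection achieves below 17.

17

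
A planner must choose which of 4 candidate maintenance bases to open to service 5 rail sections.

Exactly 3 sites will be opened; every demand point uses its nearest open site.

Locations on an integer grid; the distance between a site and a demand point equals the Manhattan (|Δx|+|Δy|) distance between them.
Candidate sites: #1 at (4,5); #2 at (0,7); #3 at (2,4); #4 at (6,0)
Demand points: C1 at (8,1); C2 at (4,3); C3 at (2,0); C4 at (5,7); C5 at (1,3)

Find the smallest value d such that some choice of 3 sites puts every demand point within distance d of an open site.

Open {#1, #3, #4}.
  Farthest demand point is C3 at distance 4 (to #3); all others are ≤ 4.
With {#1, #2, #4} the worst case is 5.
With {#2, #3, #4} the worst case is 5.
No size-3 selection achieves below 4.

4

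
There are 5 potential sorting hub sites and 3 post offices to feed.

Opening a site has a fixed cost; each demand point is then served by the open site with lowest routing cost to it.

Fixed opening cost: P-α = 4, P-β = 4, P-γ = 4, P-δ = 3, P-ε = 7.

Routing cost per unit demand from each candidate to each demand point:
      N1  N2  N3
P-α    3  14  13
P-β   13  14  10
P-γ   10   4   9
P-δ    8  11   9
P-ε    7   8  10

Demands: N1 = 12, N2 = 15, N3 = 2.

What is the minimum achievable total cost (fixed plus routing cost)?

Open {P-α, P-γ}: assign each demand point to its cheapest open site.
  N1→P-α 12×3=36, N2→P-γ 15×4=60, N3→P-γ 2×9=18
  routing cost 114, fixed 8 → total 122.
Compare {P-α, P-γ, P-δ}: routing cost 114 + fixed 11 = 125.
Compare {P-α, P-β, P-γ}: routing cost 114 + fixed 12 = 126.
Compare {P-α, P-γ, P-ε}: routing cost 114 + fixed 15 = 129.
All other subsets cost ≥ 125. Minimum total cost: 122.

122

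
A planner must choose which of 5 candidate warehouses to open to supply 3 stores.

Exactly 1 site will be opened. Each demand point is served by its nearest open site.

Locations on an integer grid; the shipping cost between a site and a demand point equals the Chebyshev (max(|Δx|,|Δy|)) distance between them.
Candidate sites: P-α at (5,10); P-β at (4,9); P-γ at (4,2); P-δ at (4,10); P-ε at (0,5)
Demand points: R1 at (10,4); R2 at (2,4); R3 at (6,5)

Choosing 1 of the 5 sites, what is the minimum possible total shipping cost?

11

Open {P-γ}.
  R1→P-γ 6, R2→P-γ 2, R3→P-γ 3  ⇒ total 11.
Compare {P-β}: total 15.
Compare {P-α}: total 17.
No size-1 selection does better; minimum is 11.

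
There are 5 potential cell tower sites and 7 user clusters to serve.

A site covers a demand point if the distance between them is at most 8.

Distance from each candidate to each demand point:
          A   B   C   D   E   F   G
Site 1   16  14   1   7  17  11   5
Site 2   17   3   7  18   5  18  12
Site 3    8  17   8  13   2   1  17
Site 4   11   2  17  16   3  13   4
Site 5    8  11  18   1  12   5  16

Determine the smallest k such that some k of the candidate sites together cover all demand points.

3

Coverage sets (demand points within 8 of each site):
  Site 1: {C, D, G}
  Site 2: {B, C, E}
  Site 3: {A, C, E, F}
  Site 4: {B, E, G}
  Site 5: {A, D, F}
No 2 sites suffice: every size-2 union leaves at least one demand point uncovered.
But {Site 1, Site 2, Site 3} covers everything, so the minimum is 3.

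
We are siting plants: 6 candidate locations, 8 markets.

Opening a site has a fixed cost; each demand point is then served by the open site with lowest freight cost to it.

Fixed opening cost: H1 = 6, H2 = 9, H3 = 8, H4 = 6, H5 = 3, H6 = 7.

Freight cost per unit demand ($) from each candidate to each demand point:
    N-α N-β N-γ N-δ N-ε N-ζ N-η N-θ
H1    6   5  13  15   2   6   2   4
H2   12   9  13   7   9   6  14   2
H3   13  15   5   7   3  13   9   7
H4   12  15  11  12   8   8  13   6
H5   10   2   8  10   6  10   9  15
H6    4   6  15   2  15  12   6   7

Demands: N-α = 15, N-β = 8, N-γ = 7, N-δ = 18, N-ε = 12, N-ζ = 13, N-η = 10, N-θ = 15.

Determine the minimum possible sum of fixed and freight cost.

332

Open {H1, H2, H3, H5, H6}: assign each demand point to its cheapest open site.
  N-α→H6 15×4=60, N-β→H5 8×2=16, N-γ→H3 7×5=35, N-δ→H6 18×2=36, N-ε→H1 12×2=24, N-ζ→H1 13×6=78, N-η→H1 10×2=20, N-θ→H2 15×2=30
  freight cost 299, fixed 33 → total 332.
Compare {H1, H2, H3, H4, H5, H6}: freight cost 299 + fixed 39 = 338.
Compare {H1, H2, H5, H6}: freight cost 320 + fixed 25 = 345.
Compare {H1, H2, H4, H5, H6}: freight cost 320 + fixed 31 = 351.
All other subsets cost ≥ 338. Minimum total cost: 332.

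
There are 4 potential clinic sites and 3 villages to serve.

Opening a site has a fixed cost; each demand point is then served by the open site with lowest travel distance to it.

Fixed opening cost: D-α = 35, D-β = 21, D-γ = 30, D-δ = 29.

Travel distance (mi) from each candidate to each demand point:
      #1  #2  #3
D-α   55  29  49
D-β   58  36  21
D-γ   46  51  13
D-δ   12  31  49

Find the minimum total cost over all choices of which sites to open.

114

Open {D-β, D-δ}: assign each demand point to its cheapest open site.
  #1→D-δ 12, #2→D-δ 31, #3→D-β 21
  travel distance 64, fixed 50 → total 114.
Compare {D-γ, D-δ}: travel distance 56 + fixed 59 = 115.
Compare {D-δ}: travel distance 92 + fixed 29 = 121.
Compare {D-β}: travel distance 115 + fixed 21 = 136.
All other subsets cost ≥ 115. Minimum total cost: 114.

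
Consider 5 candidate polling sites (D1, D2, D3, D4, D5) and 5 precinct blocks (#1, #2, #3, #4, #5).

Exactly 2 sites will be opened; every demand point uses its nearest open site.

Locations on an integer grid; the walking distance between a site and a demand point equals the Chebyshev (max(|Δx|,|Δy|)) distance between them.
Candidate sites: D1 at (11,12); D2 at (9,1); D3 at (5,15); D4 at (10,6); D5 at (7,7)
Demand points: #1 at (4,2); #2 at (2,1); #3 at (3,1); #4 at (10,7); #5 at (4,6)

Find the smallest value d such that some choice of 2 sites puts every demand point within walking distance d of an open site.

Open {D1, D5}.
  Farthest demand point is #2 at walking distance 6 (to D5); all others are ≤ 6.
With {D2, D5} the worst case is 6.
With {D3, D5} the worst case is 6.
No size-2 selection achieves below 6.

6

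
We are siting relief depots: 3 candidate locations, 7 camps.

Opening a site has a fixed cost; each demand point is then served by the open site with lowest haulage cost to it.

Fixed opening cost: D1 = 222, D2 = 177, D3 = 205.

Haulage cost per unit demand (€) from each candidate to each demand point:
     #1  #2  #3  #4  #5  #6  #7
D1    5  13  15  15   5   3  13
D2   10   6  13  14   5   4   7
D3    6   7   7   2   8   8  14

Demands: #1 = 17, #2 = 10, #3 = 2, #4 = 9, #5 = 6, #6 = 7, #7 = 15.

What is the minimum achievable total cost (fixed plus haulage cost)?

722

Open {D2}: assign each demand point to its cheapest open site.
  #1→D2 17×10=170, #2→D2 10×6=60, #3→D2 2×13=26, #4→D2 9×14=126, #5→D2 6×5=30, #6→D2 7×4=28, #7→D2 15×7=105
  haulage cost 545, fixed 177 → total 722.
Compare {D3}: haulage cost 518 + fixed 205 = 723.
Compare {D2, D3}: haulage cost 357 + fixed 382 = 739.
Compare {D1}: haulage cost 626 + fixed 222 = 848.
All other subsets cost ≥ 723. Minimum total cost: 722.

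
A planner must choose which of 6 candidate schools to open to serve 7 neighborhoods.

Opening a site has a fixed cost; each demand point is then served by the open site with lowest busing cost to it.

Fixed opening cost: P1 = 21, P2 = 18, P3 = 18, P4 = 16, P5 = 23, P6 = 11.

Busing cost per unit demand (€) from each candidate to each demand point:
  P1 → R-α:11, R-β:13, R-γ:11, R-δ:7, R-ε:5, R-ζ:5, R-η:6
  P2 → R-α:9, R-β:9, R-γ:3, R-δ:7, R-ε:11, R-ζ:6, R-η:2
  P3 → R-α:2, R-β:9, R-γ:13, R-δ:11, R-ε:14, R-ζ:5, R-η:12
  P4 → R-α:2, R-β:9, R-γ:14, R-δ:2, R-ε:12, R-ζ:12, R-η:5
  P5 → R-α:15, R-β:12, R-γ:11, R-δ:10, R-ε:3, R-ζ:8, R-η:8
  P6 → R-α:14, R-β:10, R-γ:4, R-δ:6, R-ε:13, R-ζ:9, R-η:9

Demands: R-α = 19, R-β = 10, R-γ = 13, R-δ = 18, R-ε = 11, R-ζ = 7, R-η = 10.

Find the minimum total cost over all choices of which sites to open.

355

Open {P2, P4, P5}: assign each demand point to its cheapest open site.
  R-α→P4 19×2=38, R-β→P2 10×9=90, R-γ→P2 13×3=39, R-δ→P4 18×2=36, R-ε→P5 11×3=33, R-ζ→P2 7×6=42, R-η→P2 10×2=20
  busing cost 298, fixed 57 → total 355.
Compare {P2, P3, P4, P5}: busing cost 291 + fixed 75 = 366.
Compare {P2, P4, P5, P6}: busing cost 298 + fixed 68 = 366.
Compare {P1, P2, P4}: busing cost 313 + fixed 55 = 368.
All other subsets cost ≥ 366. Minimum total cost: 355.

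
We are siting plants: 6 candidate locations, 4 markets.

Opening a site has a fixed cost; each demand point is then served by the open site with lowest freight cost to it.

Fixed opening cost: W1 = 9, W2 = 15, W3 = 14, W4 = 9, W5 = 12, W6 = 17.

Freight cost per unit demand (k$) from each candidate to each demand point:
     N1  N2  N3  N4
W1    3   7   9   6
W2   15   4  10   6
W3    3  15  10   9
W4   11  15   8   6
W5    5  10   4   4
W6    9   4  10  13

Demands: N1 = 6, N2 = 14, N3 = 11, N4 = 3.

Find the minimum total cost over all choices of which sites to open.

Open {W1, W2, W5}: assign each demand point to its cheapest open site.
  N1→W1 6×3=18, N2→W2 14×4=56, N3→W5 11×4=44, N4→W5 3×4=12
  freight cost 130, fixed 36 → total 166.
Compare {W1, W5, W6}: freight cost 130 + fixed 38 = 168.
Compare {W2, W5}: freight cost 142 + fixed 27 = 169.
Compare {W5, W6}: freight cost 142 + fixed 29 = 171.
All other subsets cost ≥ 168. Minimum total cost: 166.

166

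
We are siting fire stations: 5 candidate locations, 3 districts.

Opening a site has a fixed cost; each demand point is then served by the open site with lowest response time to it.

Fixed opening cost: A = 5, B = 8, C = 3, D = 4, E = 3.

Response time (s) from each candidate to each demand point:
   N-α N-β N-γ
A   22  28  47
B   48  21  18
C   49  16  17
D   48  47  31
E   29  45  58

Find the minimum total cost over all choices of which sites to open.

63

Open {A, C}: assign each demand point to its cheapest open site.
  N-α→A 22, N-β→C 16, N-γ→C 17
  response time 55, fixed 8 → total 63.
Compare {A, C, E}: response time 55 + fixed 11 = 66.
Compare {A, C, D}: response time 55 + fixed 12 = 67.
Compare {C, E}: response time 62 + fixed 6 = 68.
All other subsets cost ≥ 66. Minimum total cost: 63.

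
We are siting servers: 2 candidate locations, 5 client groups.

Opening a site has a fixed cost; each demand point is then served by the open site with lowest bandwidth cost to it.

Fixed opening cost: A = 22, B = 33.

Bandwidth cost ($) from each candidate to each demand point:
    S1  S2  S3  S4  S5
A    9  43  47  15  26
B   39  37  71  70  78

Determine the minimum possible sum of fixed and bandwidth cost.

162

Open {A}: assign each demand point to its cheapest open site.
  S1→A 9, S2→A 43, S3→A 47, S4→A 15, S5→A 26
  bandwidth cost 140, fixed 22 → total 162.
Compare {A, B}: bandwidth cost 134 + fixed 55 = 189.
Compare {B}: bandwidth cost 295 + fixed 33 = 328.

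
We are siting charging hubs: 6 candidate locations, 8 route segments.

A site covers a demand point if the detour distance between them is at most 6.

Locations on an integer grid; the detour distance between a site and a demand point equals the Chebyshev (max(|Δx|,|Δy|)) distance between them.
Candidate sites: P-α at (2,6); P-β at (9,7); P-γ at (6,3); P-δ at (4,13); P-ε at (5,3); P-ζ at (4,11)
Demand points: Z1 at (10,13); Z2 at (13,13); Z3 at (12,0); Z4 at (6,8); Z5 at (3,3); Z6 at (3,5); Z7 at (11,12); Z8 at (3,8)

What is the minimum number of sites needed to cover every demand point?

2

Coverage sets (demand points within 6 of each site):
  P-α: {Z4, Z5, Z6, Z8}
  P-β: {Z1, Z2, Z4, Z5, Z6, Z7, Z8}
  P-γ: {Z3, Z4, Z5, Z6, Z8}
  P-δ: {Z1, Z4, Z8}
  P-ε: {Z4, Z5, Z6, Z8}
  P-ζ: {Z1, Z4, Z6, Z8}
No single site covers all 8 demand points.
But {P-β, P-γ} covers everything, so the minimum is 2.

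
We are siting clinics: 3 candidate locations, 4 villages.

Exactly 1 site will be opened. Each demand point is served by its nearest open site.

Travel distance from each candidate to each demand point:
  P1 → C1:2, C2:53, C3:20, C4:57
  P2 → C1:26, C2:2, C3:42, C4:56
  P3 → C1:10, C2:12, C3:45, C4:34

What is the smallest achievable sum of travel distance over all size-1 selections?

101

Open {P3}.
  C1→P3 10, C2→P3 12, C3→P3 45, C4→P3 34  ⇒ total 101.
Compare {P2}: total 126.
Compare {P1}: total 132.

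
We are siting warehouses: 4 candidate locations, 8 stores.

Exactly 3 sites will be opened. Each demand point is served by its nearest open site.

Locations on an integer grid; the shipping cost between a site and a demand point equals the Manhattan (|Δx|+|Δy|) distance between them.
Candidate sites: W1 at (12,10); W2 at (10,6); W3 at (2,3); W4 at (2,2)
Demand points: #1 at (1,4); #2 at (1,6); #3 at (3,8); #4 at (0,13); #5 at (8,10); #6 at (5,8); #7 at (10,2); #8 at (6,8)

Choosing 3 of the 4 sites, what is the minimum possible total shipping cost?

Open {W1, W2, W3}.
  #1→W3 2, #2→W3 4, #3→W3 6, #4→W3 12, #5→W1 4, #6→W2 7, #7→W2 4, #8→W2 6  ⇒ total 45.
Compare {W2, W3, W4}: total 47.
Compare {W1, W2, W4}: total 49.
No size-3 selection does better; minimum is 45.

45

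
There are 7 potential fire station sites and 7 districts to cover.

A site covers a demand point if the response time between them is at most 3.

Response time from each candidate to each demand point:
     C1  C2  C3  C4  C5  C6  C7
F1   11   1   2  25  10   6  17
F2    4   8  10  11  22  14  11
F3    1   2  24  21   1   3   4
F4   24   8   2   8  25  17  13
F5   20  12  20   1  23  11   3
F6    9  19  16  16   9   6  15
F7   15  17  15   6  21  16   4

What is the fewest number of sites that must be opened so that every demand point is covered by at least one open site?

3

Coverage sets (demand points within 3 of each site):
  F1: {C2, C3}
  F2: {}
  F3: {C1, C2, C5, C6}
  F4: {C3}
  F5: {C4, C7}
  F6: {}
  F7: {}
No 2 sites suffice: every size-2 union leaves at least one demand point uncovered.
But {F1, F3, F5} covers everything, so the minimum is 3.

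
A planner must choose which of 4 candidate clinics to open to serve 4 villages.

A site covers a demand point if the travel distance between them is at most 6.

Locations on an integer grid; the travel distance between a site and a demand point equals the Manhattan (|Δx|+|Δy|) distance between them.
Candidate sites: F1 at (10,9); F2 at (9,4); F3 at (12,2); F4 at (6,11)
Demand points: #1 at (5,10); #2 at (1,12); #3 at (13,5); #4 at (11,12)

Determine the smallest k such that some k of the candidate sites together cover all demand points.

2

Coverage sets (demand points within 6 of each site):
  F1: {#1, #4}
  F2: {#3}
  F3: {#3}
  F4: {#1, #2, #4}
No single site covers all 4 demand points.
But {F2, F4} covers everything, so the minimum is 2.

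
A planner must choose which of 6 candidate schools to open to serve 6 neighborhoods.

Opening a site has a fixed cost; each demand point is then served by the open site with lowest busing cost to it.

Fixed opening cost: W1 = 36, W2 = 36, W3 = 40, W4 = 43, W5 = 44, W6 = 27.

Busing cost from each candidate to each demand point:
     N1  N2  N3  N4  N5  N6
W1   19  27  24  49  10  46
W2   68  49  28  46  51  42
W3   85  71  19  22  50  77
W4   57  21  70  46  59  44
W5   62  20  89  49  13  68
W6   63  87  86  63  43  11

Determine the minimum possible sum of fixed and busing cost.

Open {W1, W6}: assign each demand point to its cheapest open site.
  N1→W1 19, N2→W1 27, N3→W1 24, N4→W1 49, N5→W1 10, N6→W6 11
  busing cost 140, fixed 63 → total 203.
Compare {W1}: busing cost 175 + fixed 36 = 211.
Compare {W1, W3, W6}: busing cost 108 + fixed 103 = 211.
Compare {W1, W3}: busing cost 143 + fixed 76 = 219.
All other subsets cost ≥ 211. Minimum total cost: 203.

203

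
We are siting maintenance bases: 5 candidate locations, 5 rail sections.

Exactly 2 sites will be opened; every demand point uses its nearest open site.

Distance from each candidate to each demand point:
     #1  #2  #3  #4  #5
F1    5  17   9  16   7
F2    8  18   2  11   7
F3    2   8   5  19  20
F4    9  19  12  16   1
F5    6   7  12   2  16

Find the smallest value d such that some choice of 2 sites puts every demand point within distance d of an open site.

Open {F2, F5}.
  Farthest demand point is #2 at distance 7 (to F5); all others are ≤ 7.
With {F1, F5} the worst case is 9.
With {F2, F3} the worst case is 11.
No size-2 selection achieves below 7.

7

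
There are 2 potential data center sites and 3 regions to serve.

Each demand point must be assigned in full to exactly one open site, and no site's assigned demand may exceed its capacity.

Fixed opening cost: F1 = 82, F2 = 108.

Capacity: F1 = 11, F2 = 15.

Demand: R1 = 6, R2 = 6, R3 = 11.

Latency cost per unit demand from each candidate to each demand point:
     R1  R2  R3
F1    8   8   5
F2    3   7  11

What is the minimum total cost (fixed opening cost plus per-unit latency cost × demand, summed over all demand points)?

Open {F1, F2}; cheapest assignment that respects the capacities:
  F1 (cap 11, load 11): R3 — cost 11×5 = 55
  F2 (cap 15, load 12): R1, R2 — cost 6×3 + 6×7 = 60
  Shipping 115, fixed 190 → total 305.
  Any other capacity-feasible assignment to {F1, F2} ships for at least 115.
Total demand is 23 and no other set of sites has combined capacity ≥ 23, so {F1, F2} is the only feasible choice of open sites. Minimum: 305.

305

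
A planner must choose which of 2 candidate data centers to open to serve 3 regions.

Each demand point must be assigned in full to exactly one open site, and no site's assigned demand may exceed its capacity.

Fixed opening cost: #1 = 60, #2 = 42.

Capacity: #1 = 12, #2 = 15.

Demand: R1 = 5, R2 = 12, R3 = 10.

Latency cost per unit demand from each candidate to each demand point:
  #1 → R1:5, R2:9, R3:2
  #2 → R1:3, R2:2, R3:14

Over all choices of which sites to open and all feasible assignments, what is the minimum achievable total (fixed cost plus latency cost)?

365

Open {#1, #2}; cheapest assignment that respects the capacities:
  #1 (cap 12, load 12): R2 — cost 12×9 = 108
  #2 (cap 15, load 15): R1, R3 — cost 5×3 + 10×14 = 155
  Shipping 263, fixed 102 → total 365.
  Any other capacity-feasible assignment to {#1, #2} ships for at least 263.
Total demand is 27 and no other set of sites has combined capacity ≥ 27, so {#1, #2} is the only feasible choice of open sites. Minimum: 365.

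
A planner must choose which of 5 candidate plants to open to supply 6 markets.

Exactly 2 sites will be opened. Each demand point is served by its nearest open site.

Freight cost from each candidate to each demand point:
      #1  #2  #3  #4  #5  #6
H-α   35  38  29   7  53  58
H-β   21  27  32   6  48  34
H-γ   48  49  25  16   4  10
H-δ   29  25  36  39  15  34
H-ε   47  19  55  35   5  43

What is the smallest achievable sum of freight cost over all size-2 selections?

93

Open {H-β, H-γ}.
  #1→H-β 21, #2→H-β 27, #3→H-γ 25, #4→H-β 6, #5→H-γ 4, #6→H-γ 10  ⇒ total 93.
Compare {H-γ, H-δ}: total 109.
Compare {H-β, H-ε}: total 117.
No size-2 selection does better; minimum is 93.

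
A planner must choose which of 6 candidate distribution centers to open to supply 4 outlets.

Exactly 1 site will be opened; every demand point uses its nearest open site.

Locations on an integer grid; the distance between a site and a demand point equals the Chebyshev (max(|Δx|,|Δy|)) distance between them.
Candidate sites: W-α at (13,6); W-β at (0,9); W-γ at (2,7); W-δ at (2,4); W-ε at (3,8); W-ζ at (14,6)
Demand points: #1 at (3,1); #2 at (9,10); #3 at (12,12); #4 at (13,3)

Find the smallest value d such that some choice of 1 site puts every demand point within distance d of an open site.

Open {W-α}.
  Farthest demand point is #1 at distance 10 (to W-α); all others are ≤ 10.
With {W-ε} the worst case is 10.
With {W-γ} the worst case is 11.
No size-1 selection achieves below 10.

10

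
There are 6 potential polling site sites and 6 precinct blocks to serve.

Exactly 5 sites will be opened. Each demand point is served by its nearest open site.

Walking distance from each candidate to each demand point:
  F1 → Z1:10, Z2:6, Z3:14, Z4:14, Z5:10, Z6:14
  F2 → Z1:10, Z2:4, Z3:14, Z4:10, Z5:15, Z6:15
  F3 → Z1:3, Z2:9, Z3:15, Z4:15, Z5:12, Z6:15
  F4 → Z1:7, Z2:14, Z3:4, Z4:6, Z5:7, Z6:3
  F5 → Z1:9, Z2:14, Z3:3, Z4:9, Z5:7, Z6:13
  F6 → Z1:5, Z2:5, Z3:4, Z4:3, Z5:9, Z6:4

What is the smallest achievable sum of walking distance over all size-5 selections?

Open {F2, F3, F4, F5, F6}.
  Z1→F3 3, Z2→F2 4, Z3→F5 3, Z4→F6 3, Z5→F4 7, Z6→F4 3  ⇒ total 23.
Compare {F1, F2, F3, F4, F6}: total 24.
Compare {F1, F2, F3, F5, F6}: total 24.
No size-5 selection does better; minimum is 23.

23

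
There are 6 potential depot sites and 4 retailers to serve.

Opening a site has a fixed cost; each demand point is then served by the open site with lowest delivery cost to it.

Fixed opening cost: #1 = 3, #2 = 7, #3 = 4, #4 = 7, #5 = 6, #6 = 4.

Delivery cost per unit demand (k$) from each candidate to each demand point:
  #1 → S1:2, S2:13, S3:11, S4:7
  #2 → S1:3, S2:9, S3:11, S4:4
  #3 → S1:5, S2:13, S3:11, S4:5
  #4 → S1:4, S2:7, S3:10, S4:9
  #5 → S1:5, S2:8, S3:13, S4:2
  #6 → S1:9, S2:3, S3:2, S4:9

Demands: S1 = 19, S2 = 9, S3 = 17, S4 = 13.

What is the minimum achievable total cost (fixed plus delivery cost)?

138

Open {#1, #5, #6}: assign each demand point to its cheapest open site.
  S1→#1 19×2=38, S2→#6 9×3=27, S3→#6 17×2=34, S4→#5 13×2=26
  delivery cost 125, fixed 13 → total 138.
Compare {#1, #3, #5, #6}: delivery cost 125 + fixed 17 = 142.
Compare {#1, #2, #5, #6}: delivery cost 125 + fixed 20 = 145.
Compare {#1, #4, #5, #6}: delivery cost 125 + fixed 20 = 145.
All other subsets cost ≥ 142. Minimum total cost: 138.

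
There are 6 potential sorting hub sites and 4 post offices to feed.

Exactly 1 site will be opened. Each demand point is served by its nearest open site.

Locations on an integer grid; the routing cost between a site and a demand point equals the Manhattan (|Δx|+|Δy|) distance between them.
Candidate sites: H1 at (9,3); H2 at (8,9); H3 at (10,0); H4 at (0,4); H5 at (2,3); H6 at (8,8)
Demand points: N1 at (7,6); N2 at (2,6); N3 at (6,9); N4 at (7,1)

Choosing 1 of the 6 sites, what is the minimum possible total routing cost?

Open {H6}.
  N1→H6 3, N2→H6 8, N3→H6 3, N4→H6 8  ⇒ total 22.
Compare {H2}: total 24.
Compare {H1}: total 28.
No size-1 selection does better; minimum is 22.

22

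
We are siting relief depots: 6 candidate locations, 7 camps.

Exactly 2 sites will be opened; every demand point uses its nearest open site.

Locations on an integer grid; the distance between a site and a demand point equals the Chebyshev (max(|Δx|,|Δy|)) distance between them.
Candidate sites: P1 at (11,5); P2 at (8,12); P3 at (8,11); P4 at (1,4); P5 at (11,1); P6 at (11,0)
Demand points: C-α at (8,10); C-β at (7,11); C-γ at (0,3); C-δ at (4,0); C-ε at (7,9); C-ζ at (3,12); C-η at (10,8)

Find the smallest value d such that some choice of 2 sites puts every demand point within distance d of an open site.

Open {P2, P4}.
  Farthest demand point is C-ζ at distance 5 (to P2); all others are ≤ 5.
With {P3, P4} the worst case is 5.
With {P1, P3} the worst case is 8.
No size-2 selection achieves below 5.

5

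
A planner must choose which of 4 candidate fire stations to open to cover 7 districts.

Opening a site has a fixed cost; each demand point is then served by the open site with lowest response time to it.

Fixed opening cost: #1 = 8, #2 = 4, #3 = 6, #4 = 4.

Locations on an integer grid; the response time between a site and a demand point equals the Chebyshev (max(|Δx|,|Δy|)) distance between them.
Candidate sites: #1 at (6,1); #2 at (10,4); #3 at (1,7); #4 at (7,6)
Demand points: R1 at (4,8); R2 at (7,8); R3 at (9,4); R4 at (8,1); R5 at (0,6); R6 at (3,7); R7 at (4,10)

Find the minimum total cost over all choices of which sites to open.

27

Open {#2, #3}: assign each demand point to its cheapest open site.
  R1→#3 3, R2→#2 4, R3→#2 1, R4→#2 3, R5→#3 1, R6→#3 2, R7→#3 3
  response time 17, fixed 10 → total 27.
Compare {#3, #4}: response time 18 + fixed 10 = 28.
Compare {#2, #3, #4}: response time 15 + fixed 14 = 29.
Compare {#4}: response time 27 + fixed 4 = 31.
All other subsets cost ≥ 28. Minimum total cost: 27.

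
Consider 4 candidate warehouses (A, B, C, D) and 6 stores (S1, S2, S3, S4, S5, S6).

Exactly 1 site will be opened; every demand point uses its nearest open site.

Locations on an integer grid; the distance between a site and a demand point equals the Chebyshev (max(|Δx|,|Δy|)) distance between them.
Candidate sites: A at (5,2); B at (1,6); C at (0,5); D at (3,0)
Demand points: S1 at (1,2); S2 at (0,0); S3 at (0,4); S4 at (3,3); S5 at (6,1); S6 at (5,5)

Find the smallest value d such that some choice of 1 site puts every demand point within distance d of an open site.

5

Open {A}.
  Farthest demand point is S2 at distance 5 (to A); all others are ≤ 5.
With {D} the worst case is 5.
With {B} the worst case is 6.
No size-1 selection achieves below 5.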